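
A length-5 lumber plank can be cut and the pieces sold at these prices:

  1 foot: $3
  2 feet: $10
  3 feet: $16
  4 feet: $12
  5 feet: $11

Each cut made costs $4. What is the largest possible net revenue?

Let r[k] be the best obtainable value from length k. For each k, try every first piece i and keep the best of price[i] + r[k−i] minus the 4 cut fee when i<k.
r[1] = 3
r[2] = max(3+3-4, 10+0) = 10
r[3] = max(3+10-4, 10+3-4, 16+0) = 16
r[4] = max(3+16-4, 10+10-4, 16+3-4, 12+0) = 16
r[5] = max(3+16-4, 10+16-4, 16+10-4, 12+3-4, 11+0) = 22
One optimal plan: pieces 3 + 2 (1 cut) → $26 − $4 = $22.

22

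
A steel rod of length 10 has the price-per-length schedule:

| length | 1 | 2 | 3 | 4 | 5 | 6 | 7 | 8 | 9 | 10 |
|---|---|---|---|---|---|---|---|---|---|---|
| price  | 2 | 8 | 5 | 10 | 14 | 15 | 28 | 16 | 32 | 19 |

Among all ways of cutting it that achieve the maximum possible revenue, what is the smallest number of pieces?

Let r[k] be the best obtainable value from length k. For each k, try every first piece i and keep the best of price[i] + r[k−i].
r[1] = 2
r[2] = 8
r[3] = 10  (first piece 1, then r[2]=8)
r[4] = 16  (first piece 2, then r[2]=8)
r[5] = 18  (first piece 1, then r[4]=16)
r[6] = 24  (first piece 2, then r[4]=16)
r[7] = 28
r[8] = 32  (first piece 2, then r[6]=24)
r[9] = 36  (first piece 2, then r[7]=28)
r[10] = 40  (first piece 2, then r[8]=32)
Maximum revenue is $40.
Now minimize piece count subject to staying optimal: for each k, pieces[k] = 1 + min over i with p[i]+r[k−i]=r[k] of pieces[k−i].
pieces[7] = 1
pieces[8] = 4
pieces[9] = 2
pieces[10] = 5

5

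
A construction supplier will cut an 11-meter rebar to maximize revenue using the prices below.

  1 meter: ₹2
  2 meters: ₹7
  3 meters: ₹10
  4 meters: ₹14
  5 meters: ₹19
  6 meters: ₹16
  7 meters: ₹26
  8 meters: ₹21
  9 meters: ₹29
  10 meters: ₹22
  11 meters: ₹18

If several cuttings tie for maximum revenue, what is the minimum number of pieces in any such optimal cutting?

2

Consider every possible first cut. r[k] is the best of p[i]+r[k−i] over all sellable i≤k.
r[1] = 2
r[2] = max(2+2, 7+0) = 7
r[3] = max(2+7, 7+2, 10+0) = 10
r[4] = max(2+10, 7+7, 10+2, 14+0) = 14
r[5] = max(2+14, 7+10, 10+7, 14+2, 19+0) = 19
r[6] = max(2+19, 7+14, 10+10, 14+7, 19+2, 16+0) = 21
r[7] = max(2+21, 7+19, 10+14, …, 16+2, 26+0) = 26
r[8] = max(2+26, 7+21, 10+19, …, 26+2, 21+0) = 29
r[9] = max(2+29, 7+26, 10+21, …, 21+2, 29+0) = 33
r[10] = max(2+33, 7+29, 10+26, …, 29+2, 22+0) = 38
r[11] = max(2+38, 7+33, 10+29, …, 22+2, 18+0) = 40
Maximum revenue is ₹40.
Now minimize piece count subject to staying optimal: for each k, pieces[k] = 1 + min over i with p[i]+r[k−i]=r[k] of pieces[k−i].
pieces[8] = 2
pieces[9] = 2
pieces[10] = 2
pieces[11] = 2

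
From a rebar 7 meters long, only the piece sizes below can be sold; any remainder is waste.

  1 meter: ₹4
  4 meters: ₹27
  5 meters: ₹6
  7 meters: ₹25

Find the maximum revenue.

Let f[k] be the best obtainable value from length k. For each k, try every first piece i and keep the best of price[i] + f[k−i].
f[1] = 4
f[2] = 8  (first piece 1, then f[1]=4)
f[3] = 12  (first piece 1, then f[2]=8)
f[4] = max(4+12, 27+0) = 27
f[5] = max(4+27, 27+4, 6+0) = 31
f[6] = max(4+31, 27+8, 6+4) = 35
f[7] = max(4+35, 27+12, 6+8, 25+0) = 39
One optimal cutting: 4 + 1 + 1 + 1 → ₹39.

39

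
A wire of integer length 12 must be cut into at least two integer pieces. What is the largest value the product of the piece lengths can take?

Define prod[k] = max over 1≤i<k of i · max(k−i, prod[k−i]); the inner max lets the remainder stay uncut if that's better.
prod[2] = 1*max(1,0) = 1*1 = 1
prod[3] = 1*max(2,1) = 1*2 = 2
prod[4] = 2*max(2,1) = 2*2 = 4
prod[5] = 2*max(3,2) = 2*3 = 6
prod[6] = 3*max(3,2) = 3*3 = 9
prod[7] = 2*max(5,6) = 2*6 = 12
prod[8] = 2*max(6,9) = 2*9 = 18
prod[9] = 3*max(6,9) = 3*9 = 27
prod[10] = 2*max(8,18) = 2*18 = 36
prod[11] = 2*max(9,27) = 2*27 = 54
prod[12] = 3*max(9,27) = 3*27 = 81
One optimal split: 3 + 3 + 3 + 3; product 3*3*3*3 = 81.

81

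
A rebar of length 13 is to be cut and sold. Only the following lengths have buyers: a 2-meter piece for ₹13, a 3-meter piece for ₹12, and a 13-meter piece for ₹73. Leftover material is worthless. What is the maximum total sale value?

78

Consider every possible first cut. r[k] is the best of p[i]+r[k−i] over all sellable i≤k.
r[1] = 0
r[2] = 13
r[3] = max(13+0, 12+0) = 13
r[4] = max(13+13, 12+0) = 26
r[5] = max(13+13, 12+13) = 26
r[6] = max(13+26, 12+13) = 39
r[7] = max(13+26, 12+26) = 39
r[8] = max(13+39, 12+26) = 52
r[9] = max(13+39, 12+39) = 52
r[10] = max(13+52, 12+39) = 65
r[11] = max(13+52, 12+52) = 65
r[12] = max(13+65, 12+52) = 78
r[13] = max(13+65, 12+65, 73+0) = 78
One optimal cutting: pieces 2 + 2 + 2 + 2 + 2 + 2 with 1 meter of scrap → ₹78.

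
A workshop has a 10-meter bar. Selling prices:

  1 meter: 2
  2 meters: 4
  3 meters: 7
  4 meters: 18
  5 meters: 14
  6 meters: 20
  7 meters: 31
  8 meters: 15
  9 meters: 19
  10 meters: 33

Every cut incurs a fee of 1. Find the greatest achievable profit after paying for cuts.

38

Build v[k] bottom-up: v[k] = max over allowed piece i of (p[i] + v[k−i]) − 1 per cut.
v[1] = 2
v[2] = 4
v[3] = 7
v[4] = 18
v[5] = 19  (first piece 1, then v[4]=18)
v[6] = 21  (first piece 2, then v[4]=18)
v[7] = 31
v[8] = 35  (first piece 4, then v[4]=18)
v[9] = 36  (first piece 1, then v[8]=35)
v[10] = 38  (first piece 2, then v[8]=35)
One optimal plan: pieces 4 + 4 + 2 (2 cuts) → 40 − 2 = 38.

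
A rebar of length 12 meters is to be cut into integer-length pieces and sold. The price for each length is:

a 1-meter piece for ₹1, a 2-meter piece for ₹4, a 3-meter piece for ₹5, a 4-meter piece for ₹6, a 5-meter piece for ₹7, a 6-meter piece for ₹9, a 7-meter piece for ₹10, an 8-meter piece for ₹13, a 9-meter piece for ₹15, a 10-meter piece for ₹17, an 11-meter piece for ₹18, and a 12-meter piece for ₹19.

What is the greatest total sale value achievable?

Let best[k] be the best obtainable value from length k. For each k, try every first piece i and keep the best of price[i] + best[k−i].
best[1] = 1
best[2] = 4
best[3] = 5  (first piece 1, then best[2]=4)
best[4] = 8  (first piece 2, then best[2]=4)
best[5] = 9  (first piece 1, then best[4]=8)
best[6] = 12  (first piece 2, then best[4]=8)
best[7] = 13  (first piece 1, then best[6]=12)
best[8] = 16  (first piece 2, then best[6]=12)
best[9] = 17  (first piece 1, then best[8]=16)
best[10] = 20  (first piece 2, then best[8]=16)
best[11] = 21  (first piece 1, then best[10]=20)
best[12] = 24  (first piece 2, then best[10]=20)
One optimal cutting: 2 + 2 + 2 + 2 + 2 + 2 → ₹4 + ₹4 + ₹4 + ₹4 + ₹4 + ₹4 = ₹24.

24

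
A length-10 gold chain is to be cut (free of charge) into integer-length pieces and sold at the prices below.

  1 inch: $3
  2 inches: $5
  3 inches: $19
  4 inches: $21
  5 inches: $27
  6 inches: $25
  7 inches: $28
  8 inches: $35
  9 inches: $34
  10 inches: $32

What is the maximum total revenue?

Consider every possible first cut. r[k] is the best of p[i]+r[k−i] over all sellable i≤k.
r[1] = 3
r[2] = 6  (first piece 1, then r[1]=3)
r[3] = 19
r[4] = 22  (first piece 1, then r[3]=19)
r[5] = 27
r[6] = 38  (first piece 3, then r[3]=19)
r[7] = 41  (first piece 1, then r[6]=38)
r[8] = 46  (first piece 3, then r[5]=27)
r[9] = 57  (first piece 3, then r[6]=38)
r[10] = 60  (first piece 1, then r[9]=57)
One optimal cutting: 3 + 3 + 3 + 1 → $19 + $19 + $19 + $3 = $60.

60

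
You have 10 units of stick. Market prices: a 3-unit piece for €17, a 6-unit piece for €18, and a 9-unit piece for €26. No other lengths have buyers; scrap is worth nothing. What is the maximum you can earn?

Build r[k] bottom-up: r[k] = max over allowed piece i of (p[i] + r[k−i]).
r[1] = 0
r[2] = 0
r[3] = 17
r[4] = 17
r[5] = 17
r[6] = max(17+17, 18+0) = 34
r[7] = max(17+17, 18+0) = 34
r[8] = max(17+17, 18+0) = 34
r[9] = max(17+34, 18+17, 26+0) = 51
r[10] = max(17+34, 18+17, 26+0) = 51
One optimal cutting: pieces 3 + 3 + 3 with 1 unit of scrap → €51.

51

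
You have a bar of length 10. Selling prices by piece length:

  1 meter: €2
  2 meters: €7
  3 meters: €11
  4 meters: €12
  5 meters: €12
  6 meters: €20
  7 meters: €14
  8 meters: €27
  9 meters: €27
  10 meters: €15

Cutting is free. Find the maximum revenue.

36

Build R[k] bottom-up: R[k] = max over allowed piece i of (p[i] + R[k−i]).
R[1] = 2
R[2] = 7
R[3] = 11
R[4] = 14  (first piece 2, then R[2]=7)
R[5] = 18  (first piece 2, then R[3]=11)
R[6] = 22  (first piece 3, then R[3]=11)
R[7] = 25  (first piece 2, then R[5]=18)
R[8] = 29  (first piece 2, then R[6]=22)
R[9] = 33  (first piece 3, then R[6]=22)
R[10] = 36  (first piece 2, then R[8]=29)
One optimal cutting: 3 + 3 + 2 + 2 → €11 + €11 + €7 + €7 = €36.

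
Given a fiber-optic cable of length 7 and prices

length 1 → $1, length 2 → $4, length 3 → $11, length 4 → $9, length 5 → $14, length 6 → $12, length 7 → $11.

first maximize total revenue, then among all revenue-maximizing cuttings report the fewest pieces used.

3

Let r[k] be the best obtainable value from length k. For each k, try every first piece i and keep the best of price[i] + r[k−i].
r[1] = 1
r[2] = 4
r[3] = 11
r[4] = 12  (first piece 1, then r[3]=11)
r[5] = 15  (first piece 2, then r[3]=11)
r[6] = 22  (first piece 3, then r[3]=11)
r[7] = 23  (first piece 1, then r[6]=22)
Maximum revenue is $23.
Now minimize piece count subject to staying optimal: for each k, pieces[k] = 1 + min over i with p[i]+r[k−i]=r[k] of pieces[k−i].
pieces[4] = 2
pieces[5] = 2
pieces[6] = 2
pieces[7] = 3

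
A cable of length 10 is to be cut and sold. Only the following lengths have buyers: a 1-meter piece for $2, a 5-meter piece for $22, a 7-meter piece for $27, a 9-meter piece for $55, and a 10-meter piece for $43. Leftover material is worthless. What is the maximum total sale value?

57

Build r[k] bottom-up: r[k] = max over allowed piece i of (p[i] + r[k−i]).
r[1] = 2
r[2] = 4  (first piece 1, then r[1]=2)
r[3] = 6  (first piece 1, then r[2]=4)
r[4] = 8  (first piece 1, then r[3]=6)
r[5] = max(2+8, 22+0) = 22
r[6] = max(2+22, 22+2) = 24
r[7] = max(2+24, 22+4, 27+0) = 27
r[8] = max(2+27, 22+6, 27+2) = 29
r[9] = max(2+29, 22+8, 27+4, 55+0) = 55
r[10] = max(2+55, 22+22, 27+6, 55+2, 43+0) = 57
One optimal cutting: 9 + 1 → $57.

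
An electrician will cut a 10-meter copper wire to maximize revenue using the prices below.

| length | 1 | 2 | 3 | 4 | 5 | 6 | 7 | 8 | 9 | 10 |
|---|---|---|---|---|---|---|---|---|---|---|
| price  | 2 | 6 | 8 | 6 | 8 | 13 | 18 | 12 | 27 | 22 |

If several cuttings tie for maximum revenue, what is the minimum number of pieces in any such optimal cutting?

5

Build r[k] bottom-up: r[k] = max over allowed piece i of (p[i] + r[k−i]).
r[1] = 2
r[2] = max(2+2, 6+0) = 6
r[3] = max(2+6, 6+2, 8+0) = 8
r[4] = max(2+8, 6+6, 8+2, 6+0) = 12
r[5] = max(2+12, 6+8, 8+6, 6+2, 8+0) = 14
r[6] = max(2+14, 6+12, 8+8, 6+6, 8+2, 13+0) = 18
r[7] = max(2+18, 6+14, 8+12, …, 13+2, 18+0) = 20
r[8] = max(2+20, 6+18, 8+14, …, 18+2, 12+0) = 24
r[9] = max(2+24, 6+20, 8+18, …, 12+2, 27+0) = 27
r[10] = max(2+27, 6+24, 8+20, …, 27+2, 22+0) = 30
Maximum revenue is €30.
Now minimize piece count subject to staying optimal: for each k, pieces[k] = 1 + min over i with p[i]+r[k−i]=r[k] of pieces[k−i].
pieces[7] = 3
pieces[8] = 4
pieces[9] = 1
pieces[10] = 5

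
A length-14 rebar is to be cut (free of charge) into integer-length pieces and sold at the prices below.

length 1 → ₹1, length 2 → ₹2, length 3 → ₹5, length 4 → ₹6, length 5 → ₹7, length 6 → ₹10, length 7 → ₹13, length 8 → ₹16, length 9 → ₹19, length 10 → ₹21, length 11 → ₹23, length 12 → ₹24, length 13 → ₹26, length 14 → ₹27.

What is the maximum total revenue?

Build r[k] bottom-up: r[k] = max over allowed piece i of (p[i] + r[k−i]).
r[1] = 1
r[2] = max(1+1, 2+0) = 2
r[3] = max(1+2, 2+1, 5+0) = 5
r[4] = max(1+5, 2+2, 5+1, 6+0) = 6
r[5] = max(1+6, 2+5, 5+2, 6+1, 7+0) = 7
r[6] = max(1+7, 2+6, 5+5, 6+2, 7+1, 10+0) = 10
r[7] = max(1+10, 2+7, 5+6, …, 10+1, 13+0) = 13
r[8] = max(1+13, 2+10, 5+7, …, 13+1, 16+0) = 16
r[9] = max(1+16, 2+13, 5+10, …, 16+1, 19+0) = 19
r[10] = max(1+19, 2+16, 5+13, …, 19+1, 21+0) = 21
r[11] = max(1+21, 2+19, 5+16, …, 21+1, 23+0) = 23
r[12] = max(1+23, 2+21, 5+19, …, 23+1, 24+0) = 24
r[13] = max(1+24, 2+23, 5+21, …, 24+1, 26+0) = 26
r[14] = max(1+26, 2+24, 5+23, …, 26+1, 27+0) = 28
One optimal cutting: 11 + 3 → ₹23 + ₹5 = ₹28.

28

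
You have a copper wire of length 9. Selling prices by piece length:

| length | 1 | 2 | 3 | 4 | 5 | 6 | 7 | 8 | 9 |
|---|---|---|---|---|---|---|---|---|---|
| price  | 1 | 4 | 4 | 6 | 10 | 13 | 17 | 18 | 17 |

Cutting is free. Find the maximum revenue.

21

Consider every possible first cut. best[k] is the best of p[i]+best[k−i] over all sellable i≤k.
best[1] = 1
best[2] = max(1+1, 4+0) = 4
best[3] = max(1+4, 4+1, 4+0) = 5
best[4] = max(1+5, 4+4, 4+1, 6+0) = 8
best[5] = max(1+8, 4+5, 4+4, 6+1, 10+0) = 10
best[6] = max(1+10, 4+8, 4+5, 6+4, 10+1, 13+0) = 13
best[7] = max(1+13, 4+10, 4+8, …, 13+1, 17+0) = 17
best[8] = max(1+17, 4+13, 4+10, …, 17+1, 18+0) = 18
best[9] = max(1+18, 4+17, 4+13, …, 18+1, 17+0) = 21
One optimal cutting: 7 + 2 → €17 + €4 = €21.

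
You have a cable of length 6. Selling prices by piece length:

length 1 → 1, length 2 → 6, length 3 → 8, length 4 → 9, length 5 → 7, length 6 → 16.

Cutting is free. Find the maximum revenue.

18

Consider every possible first cut. r[k] is the best of p[i]+r[k−i] over all sellable i≤k.
r[1] = 1
r[2] = max(1+1, 6+0) = 6
r[3] = max(1+6, 6+1, 8+0) = 8
r[4] = max(1+8, 6+6, 8+1, 9+0) = 12
r[5] = max(1+12, 6+8, 8+6, 9+1, 7+0) = 14
r[6] = max(1+14, 6+12, 8+8, 9+6, 7+1, 16+0) = 18
One optimal cutting: 2 + 2 + 2 → 6 + 6 + 6 = 18.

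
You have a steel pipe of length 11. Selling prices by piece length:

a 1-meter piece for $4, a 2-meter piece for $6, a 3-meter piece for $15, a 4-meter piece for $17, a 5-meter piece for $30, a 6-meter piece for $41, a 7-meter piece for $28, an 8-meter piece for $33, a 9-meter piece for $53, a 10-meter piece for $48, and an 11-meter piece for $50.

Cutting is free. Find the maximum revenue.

71

Build r[k] bottom-up: r[k] = max over allowed piece i of (p[i] + r[k−i]).
r[1] = 4
r[2] = 8  (first piece 1, then r[1]=4)
r[3] = 15
r[4] = 19  (first piece 1, then r[3]=15)
r[5] = 30
r[6] = 41
r[7] = 45  (first piece 1, then r[6]=41)
r[8] = 49  (first piece 1, then r[7]=45)
r[9] = 56  (first piece 3, then r[6]=41)
r[10] = 60  (first piece 1, then r[9]=56)
r[11] = 71  (first piece 5, then r[6]=41)
One optimal cutting: 6 + 5 → $41 + $30 = $71.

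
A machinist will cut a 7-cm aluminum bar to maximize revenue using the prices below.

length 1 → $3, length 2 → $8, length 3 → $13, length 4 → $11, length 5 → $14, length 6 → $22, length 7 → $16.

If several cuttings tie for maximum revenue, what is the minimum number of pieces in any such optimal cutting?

3

Consider every possible first cut. r[k] is the best of p[i]+r[k−i] over all sellable i≤k.
r[1] = 3
r[2] = max(3+3, 8+0) = 8
r[3] = max(3+8, 8+3, 13+0) = 13
r[4] = max(3+13, 8+8, 13+3, 11+0) = 16
r[5] = max(3+16, 8+13, 13+8, 11+3, 14+0) = 21
r[6] = max(3+21, 8+16, 13+13, 11+8, 14+3, 22+0) = 26
r[7] = max(3+26, 8+21, 13+16, …, 22+3, 16+0) = 29
Maximum revenue is $29.
Now minimize piece count subject to staying optimal: for each k, pieces[k] = 1 + min over i with p[i]+r[k−i]=r[k] of pieces[k−i].
pieces[4] = 2
pieces[5] = 2
pieces[6] = 2
pieces[7] = 3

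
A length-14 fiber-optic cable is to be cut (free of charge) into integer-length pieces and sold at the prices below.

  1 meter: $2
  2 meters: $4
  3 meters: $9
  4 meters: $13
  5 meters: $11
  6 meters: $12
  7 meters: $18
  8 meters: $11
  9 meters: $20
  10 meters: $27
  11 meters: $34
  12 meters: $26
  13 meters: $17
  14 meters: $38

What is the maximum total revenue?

44

Build r[k] bottom-up: r[k] = max over allowed piece i of (p[i] + r[k−i]).
r[1] = 2
r[2] = 4  (first piece 1, then r[1]=2)
r[3] = 9
r[4] = 13
r[5] = 15  (first piece 1, then r[4]=13)
r[6] = 18  (first piece 3, then r[3]=9)
r[7] = 22  (first piece 3, then r[4]=13)
r[8] = 26  (first piece 4, then r[4]=13)
r[9] = 28  (first piece 1, then r[8]=26)
r[10] = 31  (first piece 3, then r[7]=22)
r[11] = 35  (first piece 3, then r[8]=26)
r[12] = 39  (first piece 4, then r[8]=26)
r[13] = 41  (first piece 1, then r[12]=39)
r[14] = 44  (first piece 3, then r[11]=35)
One optimal cutting: 4 + 4 + 3 + 3 → $13 + $13 + $9 + $9 = $44.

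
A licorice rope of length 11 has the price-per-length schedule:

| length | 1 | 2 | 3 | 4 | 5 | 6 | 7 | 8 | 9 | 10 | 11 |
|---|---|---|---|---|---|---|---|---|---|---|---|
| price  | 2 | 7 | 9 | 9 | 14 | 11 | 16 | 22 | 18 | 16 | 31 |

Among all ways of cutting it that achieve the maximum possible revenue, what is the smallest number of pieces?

5

Let r[k] be the best obtainable value from length k. For each k, try every first piece i and keep the best of price[i] + r[k−i].
r[1] = 2
r[2] = max(2+2, 7+0) = 7
r[3] = max(2+7, 7+2, 9+0) = 9
r[4] = max(2+9, 7+7, 9+2, 9+0) = 14
r[5] = max(2+14, 7+9, 9+7, 9+2, 14+0) = 16
r[6] = max(2+16, 7+14, 9+9, 9+7, 14+2, 11+0) = 21
r[7] = max(2+21, 7+16, 9+14, …, 11+2, 16+0) = 23
r[8] = max(2+23, 7+21, 9+16, …, 16+2, 22+0) = 28
r[9] = max(2+28, 7+23, 9+21, …, 22+2, 18+0) = 30
r[10] = max(2+30, 7+28, 9+23, …, 18+2, 16+0) = 35
r[11] = max(2+35, 7+30, 9+28, …, 16+2, 31+0) = 37
Maximum revenue is ¢37.
Now minimize piece count subject to staying optimal: for each k, pieces[k] = 1 + min over i with p[i]+r[k−i]=r[k] of pieces[k−i].
pieces[8] = 4
pieces[9] = 4
pieces[10] = 5
pieces[11] = 5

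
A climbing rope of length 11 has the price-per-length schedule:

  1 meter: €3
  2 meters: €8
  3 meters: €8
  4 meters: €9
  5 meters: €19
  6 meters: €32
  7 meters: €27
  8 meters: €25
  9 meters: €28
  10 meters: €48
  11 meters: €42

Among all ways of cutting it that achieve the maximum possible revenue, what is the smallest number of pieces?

Consider every possible first cut. r[k] is the best of p[i]+r[k−i] over all sellable i≤k.
r[1] = 3
r[2] = max(3+3, 8+0) = 8
r[3] = max(3+8, 8+3, 8+0) = 11
r[4] = max(3+11, 8+8, 8+3, 9+0) = 16
r[5] = max(3+16, 8+11, 8+8, 9+3, 19+0) = 19
r[6] = max(3+19, 8+16, 8+11, 9+8, 19+3, 32+0) = 32
r[7] = max(3+32, 8+19, 8+16, …, 32+3, 27+0) = 35
r[8] = max(3+35, 8+32, 8+19, …, 27+3, 25+0) = 40
r[9] = max(3+40, 8+35, 8+32, …, 25+3, 28+0) = 43
r[10] = max(3+43, 8+40, 8+35, …, 28+3, 48+0) = 48
r[11] = max(3+48, 8+43, 8+40, …, 48+3, 42+0) = 51
Maximum revenue is €51.
Now minimize piece count subject to staying optimal: for each k, pieces[k] = 1 + min over i with p[i]+r[k−i]=r[k] of pieces[k−i].
pieces[8] = 2
pieces[9] = 3
pieces[10] = 1
pieces[11] = 2

2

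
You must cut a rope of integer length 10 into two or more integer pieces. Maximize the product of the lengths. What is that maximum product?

Fill m[k] for k=2..10: at each k try every first piece i and multiply by the better of (k−i) uncut or m[k−i].
Small cases: m[2]=1, m[3]=2.
m[4] = max(1·3, 2·2, 3·1) = 4
m[5] = max(1·4, 2·3, 3·2, 4·1) = 6
m[6] = max(1·6, 2·4, 3·3, 4·2, 5·1) = 9
m[7] = max(1·9, 2·6, 3·4, 4·3, 5·2, 6·1) = 12
m[8] = max(1·12, 2·9, 3·6, …, 6·2, 7·1) = 18
m[9] = max(1·18, 2·12, 3·9, …, 7·2, 8·1) = 27
m[10] = max(1·27, 2·18, 3·12, …, 8·2, 9·1) = 36
One optimal split: 3 + 3 + 2 + 2; product 3·3·2·2 = 36.

36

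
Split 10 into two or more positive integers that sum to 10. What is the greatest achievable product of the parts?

Fill P[k] for k=2..10: at each k try every first piece i and multiply by the better of (k−i) uncut or P[k−i].
P[2] = 1·max(1,0) = 1·1 = 1
P[3] = 1·max(2,1) = 1·2 = 2
P[4] = 2·max(2,1) = 2·2 = 4
P[5] = 2·max(3,2) = 2·3 = 6
P[6] = 3·max(3,2) = 3·3 = 9
P[7] = 2·max(5,6) = 2·6 = 12
P[8] = 2·max(6,9) = 2·9 = 18
P[9] = 3·max(6,9) = 3·9 = 27
P[10] = 2·max(8,18) = 2·18 = 36
One optimal split: 3 + 3 + 2 + 2; product 3·3·2·2 = 36.

36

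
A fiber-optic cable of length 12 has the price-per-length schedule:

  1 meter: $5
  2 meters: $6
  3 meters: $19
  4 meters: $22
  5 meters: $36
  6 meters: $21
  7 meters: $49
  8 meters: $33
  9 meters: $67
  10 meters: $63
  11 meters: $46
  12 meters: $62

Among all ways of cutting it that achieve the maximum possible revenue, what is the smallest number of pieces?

2

Build r[k] bottom-up: r[k] = max over allowed piece i of (p[i] + r[k−i]).
r[1] = 5
r[2] = 10  (first piece 1, then r[1]=5)
r[3] = 19
r[4] = 24  (first piece 1, then r[3]=19)
r[5] = 36
r[6] = 41  (first piece 1, then r[5]=36)
r[7] = 49
r[8] = 55  (first piece 3, then r[5]=36)
r[9] = 67
r[10] = 72  (first piece 1, then r[9]=67)
r[11] = 77  (first piece 1, then r[10]=72)
r[12] = 86  (first piece 3, then r[9]=67)
Maximum revenue is $86.
Now minimize piece count subject to staying optimal: for each k, pieces[k] = 1 + min over i with p[i]+r[k−i]=r[k] of pieces[k−i].
pieces[9] = 1
pieces[10] = 2
pieces[11] = 3
pieces[12] = 2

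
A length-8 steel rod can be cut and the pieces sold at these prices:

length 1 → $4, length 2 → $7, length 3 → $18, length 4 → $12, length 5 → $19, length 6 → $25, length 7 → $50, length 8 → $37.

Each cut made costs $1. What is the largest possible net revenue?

53

Build net[k] bottom-up: net[k] = max over allowed piece i of (p[i] + net[k−i]) − 1 per cut.
net[1] = 4
net[2] = max(4+4-1, 7+0) = 7
net[3] = max(4+7-1, 7+4-1, 18+0) = 18
net[4] = max(4+18-1, 7+7-1, 18+4-1, 12+0) = 21
net[5] = max(4+21-1, 7+18-1, 18+7-1, 12+4-1, 19+0) = 24
net[6] = max(4+24-1, 7+21-1, 18+18-1, 12+7-1, 19+4-1, 25+0) = 35
net[7] = max(4+35-1, 7+24-1, 18+21-1, …, 25+4-1, 50+0) = 50
net[8] = max(4+50-1, 7+35-1, 18+24-1, …, 50+4-1, 37+0) = 53
One optimal plan: pieces 7 + 1 (1 cut) → $54 − $1 = $53.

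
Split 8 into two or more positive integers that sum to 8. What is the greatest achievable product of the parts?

18

Fill P[k] for k=2..8: at each k try every first piece i and multiply by the better of (k−i) uncut or P[k−i].
P[2] = 1*max(1,0) = 1*1 = 1
P[3] = max(1*2, 2*1) = 2
P[4] = max(1*3, 2*2, 3*1) = 4
P[5] = max(1*4, 2*3, 3*2, 4*1) = 6
P[6] = max(1*6, 2*4, 3*3, 4*2, 5*1) = 9
P[7] = max(1*9, 2*6, 3*4, 4*3, 5*2, 6*1) = 12
P[8] = max(1*12, 2*9, 3*6, …, 6*2, 7*1) = 18
One optimal split: 3 + 3 + 2; product 3*3*2 = 18.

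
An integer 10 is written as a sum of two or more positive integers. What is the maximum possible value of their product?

36

Define prod[k] = max over 1≤i<k of i · max(k−i, prod[k−i]); the inner max lets the remainder stay uncut if that's better.
prod[2] = 1×max(1,0) = 1×1 = 1
prod[3] = max(1×2, 2×1) = 2
prod[4] = max(1×3, 2×2, 3×1) = 4
prod[5] = max(1×4, 2×3, 3×2, 4×1) = 6
prod[6] = max(1×6, 2×4, 3×3, 4×2, 5×1) = 9
prod[7] = max(1×9, 2×6, 3×4, 4×3, 5×2, 6×1) = 12
prod[8] = max(1×12, 2×9, 3×6, …, 6×2, 7×1) = 18
prod[9] = max(1×18, 2×12, 3×9, …, 7×2, 8×1) = 27
prod[10] = max(1×27, 2×18, 3×12, …, 8×2, 9×1) = 36
One optimal split: 3 + 3 + 2 + 2; product 3×3×2×2 = 36.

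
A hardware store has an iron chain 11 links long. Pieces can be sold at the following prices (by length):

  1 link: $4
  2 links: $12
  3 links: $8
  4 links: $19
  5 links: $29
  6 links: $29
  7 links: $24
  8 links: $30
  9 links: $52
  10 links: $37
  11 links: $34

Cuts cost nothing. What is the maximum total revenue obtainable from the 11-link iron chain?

65

Build r[k] bottom-up: r[k] = max over allowed piece i of (p[i] + r[k−i]).
r[1] = 4
r[2] = 12
r[3] = 16  (first piece 1, then r[2]=12)
r[4] = 24  (first piece 2, then r[2]=12)
r[5] = 29
r[6] = 36  (first piece 2, then r[4]=24)
r[7] = 41  (first piece 2, then r[5]=29)
r[8] = 48  (first piece 2, then r[6]=36)
r[9] = 53  (first piece 2, then r[7]=41)
r[10] = 60  (first piece 2, then r[8]=48)
r[11] = 65  (first piece 2, then r[9]=53)
One optimal cutting: 5 + 2 + 2 + 2 → $29 + $12 + $12 + $12 = $65.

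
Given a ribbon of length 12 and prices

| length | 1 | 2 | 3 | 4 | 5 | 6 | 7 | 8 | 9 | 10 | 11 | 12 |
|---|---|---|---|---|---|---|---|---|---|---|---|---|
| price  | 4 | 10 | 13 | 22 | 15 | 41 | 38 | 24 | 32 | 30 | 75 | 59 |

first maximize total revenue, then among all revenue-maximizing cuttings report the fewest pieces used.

Let r[k] be the best obtainable value from length k. For each k, try every first piece i and keep the best of price[i] + r[k−i].
r[1] = 4
r[2] = max(4+4, 10+0) = 10
r[3] = max(4+10, 10+4, 13+0) = 14
r[4] = max(4+14, 10+10, 13+4, 22+0) = 22
r[5] = max(4+22, 10+14, 13+10, 22+4, 15+0) = 26
r[6] = max(4+26, 10+22, 13+14, 22+10, 15+4, 41+0) = 41
r[7] = max(4+41, 10+26, 13+22, …, 41+4, 38+0) = 45
r[8] = max(4+45, 10+41, 13+26, …, 38+4, 24+0) = 51
r[9] = max(4+51, 10+45, 13+41, …, 24+4, 32+0) = 55
r[10] = max(4+55, 10+51, 13+45, …, 32+4, 30+0) = 63
r[11] = max(4+63, 10+55, 13+51, …, 30+4, 75+0) = 75
r[12] = max(4+75, 10+63, 13+55, …, 75+4, 59+0) = 82
Maximum revenue is ¢82.
Now minimize piece count subject to staying optimal: for each k, pieces[k] = 1 + min over i with p[i]+r[k−i]=r[k] of pieces[k−i].
pieces[9] = 3
pieces[10] = 2
pieces[11] = 1
pieces[12] = 2

2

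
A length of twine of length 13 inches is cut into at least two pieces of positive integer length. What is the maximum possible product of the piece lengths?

Let m[k] be the best product for length k (with at least one cut). For each first piece i, the rest contributes max(k−i, m[k−i]).
m[2] = 1*max(1,0) = 1*1 = 1
m[3] = 1*max(2,1) = 1*2 = 2
m[4] = 2*max(2,1) = 2*2 = 4
m[5] = 2*max(3,2) = 2*3 = 6
m[6] = 3*max(3,2) = 3*3 = 9
m[7] = 2*max(5,6) = 2*6 = 12
m[8] = 2*max(6,9) = 2*9 = 18
m[9] = 3*max(6,9) = 3*9 = 27
m[10] = 2*max(8,18) = 2*18 = 36
m[11] = 2*max(9,27) = 2*27 = 54
m[12] = 3*max(9,27) = 3*27 = 81
m[13] = 2*max(11,54) = 2*54 = 108
One optimal split: 3 + 3 + 3 + 2 + 2; product 3*3*3*2*2 = 108.

108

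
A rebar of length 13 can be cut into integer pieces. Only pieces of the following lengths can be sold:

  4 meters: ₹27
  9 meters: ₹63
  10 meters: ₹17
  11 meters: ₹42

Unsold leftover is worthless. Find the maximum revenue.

90

Build best[k] bottom-up: best[k] = max over allowed piece i of (p[i] + best[k−i]).
best[1] = 0
best[2] = 0
best[3] = 0
best[4] = 27
best[5] = 27
best[6] = 27
best[7] = 27
best[8] = 54  (first piece 4, then best[4]=27)
best[9] = 63
best[10] = 63
best[11] = 63
best[12] = 81  (first piece 4, then best[8]=54)
best[13] = 90  (first piece 4, then best[9]=63)
One optimal cutting: 9 + 4 → ₹90.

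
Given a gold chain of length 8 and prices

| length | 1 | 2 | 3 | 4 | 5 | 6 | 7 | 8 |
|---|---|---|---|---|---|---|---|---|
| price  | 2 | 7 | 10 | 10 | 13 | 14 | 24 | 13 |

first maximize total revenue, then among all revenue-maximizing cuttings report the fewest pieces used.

Let r[k] be the best obtainable value from length k. For each k, try every first piece i and keep the best of price[i] + r[k−i].
r[1] = 2
r[2] = max(2+2, 7+0) = 7
r[3] = max(2+7, 7+2, 10+0) = 10
r[4] = max(2+10, 7+7, 10+2, 10+0) = 14
r[5] = max(2+14, 7+10, 10+7, 10+2, 13+0) = 17
r[6] = max(2+17, 7+14, 10+10, 10+7, 13+2, 14+0) = 21
r[7] = max(2+21, 7+17, 10+14, …, 14+2, 24+0) = 24
r[8] = max(2+24, 7+21, 10+17, …, 24+2, 13+0) = 28
Maximum revenue is $28.
Now minimize piece count subject to staying optimal: for each k, pieces[k] = 1 + min over i with p[i]+r[k−i]=r[k] of pieces[k−i].
pieces[5] = 2
pieces[6] = 3
pieces[7] = 1
pieces[8] = 4

4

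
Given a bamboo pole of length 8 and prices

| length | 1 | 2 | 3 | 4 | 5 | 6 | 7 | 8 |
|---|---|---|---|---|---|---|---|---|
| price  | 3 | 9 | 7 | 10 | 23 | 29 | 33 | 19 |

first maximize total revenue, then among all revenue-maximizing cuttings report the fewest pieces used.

2

Consider every possible first cut. r[k] is the best of p[i]+r[k−i] over all sellable i≤k.
r[1] = 3
r[2] = 9
r[3] = 12  (first piece 1, then r[2]=9)
r[4] = 18  (first piece 2, then r[2]=9)
r[5] = 23
r[6] = 29
r[7] = 33
r[8] = 38  (first piece 2, then r[6]=29)
Maximum revenue is $38.
Now minimize piece count subject to staying optimal: for each k, pieces[k] = 1 + min over i with p[i]+r[k−i]=r[k] of pieces[k−i].
pieces[5] = 1
pieces[6] = 1
pieces[7] = 1
pieces[8] = 2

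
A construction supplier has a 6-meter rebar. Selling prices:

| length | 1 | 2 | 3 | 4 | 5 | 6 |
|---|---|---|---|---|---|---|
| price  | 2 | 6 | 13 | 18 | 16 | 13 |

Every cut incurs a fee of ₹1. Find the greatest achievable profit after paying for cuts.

25

Build net[k] bottom-up: net[k] = max over allowed piece i of (p[i] + net[k−i]) − 1 per cut.
net[1] = 2
net[2] = max(2+2-1, 6+0) = 6
net[3] = max(2+6-1, 6+2-1, 13+0) = 13
net[4] = max(2+13-1, 6+6-1, 13+2-1, 18+0) = 18
net[5] = max(2+18-1, 6+13-1, 13+6-1, 18+2-1, 16+0) = 19
net[6] = max(2+19-1, 6+18-1, 13+13-1, 18+6-1, 16+2-1, 13+0) = 25
One optimal plan: pieces 3 + 3 (1 cut) → ₹26 − ₹1 = ₹25.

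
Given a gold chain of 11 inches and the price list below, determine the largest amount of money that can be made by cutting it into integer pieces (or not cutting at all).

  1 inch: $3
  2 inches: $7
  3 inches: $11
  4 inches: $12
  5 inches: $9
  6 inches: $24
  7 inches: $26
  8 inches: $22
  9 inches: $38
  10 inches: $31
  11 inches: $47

47

Let R[k] be the best obtainable value from length k. For each k, try every first piece i and keep the best of price[i] + R[k−i].
R[1] = 3
R[2] = max(3+3, 7+0) = 7
R[3] = max(3+7, 7+3, 11+0) = 11
R[4] = max(3+11, 7+7, 11+3, 12+0) = 14
R[5] = max(3+14, 7+11, 11+7, 12+3, 9+0) = 18
R[6] = max(3+18, 7+14, 11+11, 12+7, 9+3, 24+0) = 24
R[7] = max(3+24, 7+18, 11+14, …, 24+3, 26+0) = 27
R[8] = max(3+27, 7+24, 11+18, …, 26+3, 22+0) = 31
R[9] = max(3+31, 7+27, 11+24, …, 22+3, 38+0) = 38
R[10] = max(3+38, 7+31, 11+27, …, 38+3, 31+0) = 41
R[11] = max(3+41, 7+38, 11+31, …, 31+3, 47+0) = 47
Best is to sell the whole 11-inch piece uncut for $47.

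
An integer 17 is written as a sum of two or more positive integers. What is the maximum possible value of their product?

Define m[k] = max over 1≤i<k of i · max(k−i, m[k−i]); the inner max lets the remainder stay uncut if that's better.
m[2] = 1*max(1,0) = 1*1 = 1
m[3] = max(1*2, 2*1) = 2
m[4] = max(1*3, 2*2, 3*1) = 4
m[5] = max(1*4, 2*3, 3*2, 4*1) = 6
m[6] = max(1*6, 2*4, 3*3, 4*2, 5*1) = 9
m[7] = max(1*9, 2*6, 3*4, 4*3, 5*2, 6*1) = 12
m[8] = max(1*12, 2*9, 3*6, …, 6*2, 7*1) = 18
m[9] = max(1*18, 2*12, 3*9, …, 7*2, 8*1) = 27
m[10] = max(1*27, 2*18, 3*12, …, 8*2, 9*1) = 36
m[11] = max(1*36, 2*27, 3*18, …, 9*2, 10*1) = 54
m[12] = max(1*54, 2*36, 3*27, …, 10*2, 11*1) = 81
m[13] = max(1*81, 2*54, 3*36, …, 11*2, 12*1) = 108
m[14] = max(1*108, 2*81, 3*54, …, 12*2, 13*1) = 162
m[15] = max(1*162, 2*108, 3*81, …, 13*2, 14*1) = 243
m[16] = max(1*243, 2*162, 3*108, …, 14*2, 15*1) = 324
m[17] = max(1*324, 2*243, 3*162, …, 15*2, 16*1) = 486
One optimal split: 3 + 3 + 3 + 3 + 3 + 2; product 3*3*3*3*3*2 = 486.

486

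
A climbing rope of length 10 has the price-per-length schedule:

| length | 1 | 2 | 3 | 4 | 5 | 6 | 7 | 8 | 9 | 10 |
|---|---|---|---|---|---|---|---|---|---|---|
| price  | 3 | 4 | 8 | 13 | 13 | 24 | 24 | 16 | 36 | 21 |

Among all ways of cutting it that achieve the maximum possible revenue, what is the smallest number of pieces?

Let r[k] be the best obtainable value from length k. For each k, try every first piece i and keep the best of price[i] + r[k−i].
r[1] = 3
r[2] = max(3+3, 4+0) = 6
r[3] = max(3+6, 4+3, 8+0) = 9
r[4] = max(3+9, 4+6, 8+3, 13+0) = 13
r[5] = max(3+13, 4+9, 8+6, 13+3, 13+0) = 16
r[6] = max(3+16, 4+13, 8+9, 13+6, 13+3, 24+0) = 24
r[7] = max(3+24, 4+16, 8+13, …, 24+3, 24+0) = 27
r[8] = max(3+27, 4+24, 8+16, …, 24+3, 16+0) = 30
r[9] = max(3+30, 4+27, 8+24, …, 16+3, 36+0) = 36
r[10] = max(3+36, 4+30, 8+27, …, 36+3, 21+0) = 39
Maximum revenue is €39.
Now minimize piece count subject to staying optimal: for each k, pieces[k] = 1 + min over i with p[i]+r[k−i]=r[k] of pieces[k−i].
pieces[7] = 2
pieces[8] = 3
pieces[9] = 1
pieces[10] = 2

2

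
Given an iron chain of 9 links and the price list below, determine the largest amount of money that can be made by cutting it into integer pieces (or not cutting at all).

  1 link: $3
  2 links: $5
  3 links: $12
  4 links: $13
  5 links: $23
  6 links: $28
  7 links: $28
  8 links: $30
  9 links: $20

40

Let v[k] be the best obtainable value from length k. For each k, try every first piece i and keep the best of price[i] + v[k−i].
v[1] = 3
v[2] = max(3+3, 5+0) = 6
v[3] = max(3+6, 5+3, 12+0) = 12
v[4] = max(3+12, 5+6, 12+3, 13+0) = 15
v[5] = max(3+15, 5+12, 12+6, 13+3, 23+0) = 23
v[6] = max(3+23, 5+15, 12+12, 13+6, 23+3, 28+0) = 28
v[7] = max(3+28, 5+23, 12+15, …, 28+3, 28+0) = 31
v[8] = max(3+31, 5+28, 12+23, …, 28+3, 30+0) = 35
v[9] = max(3+35, 5+31, 12+28, …, 30+3, 20+0) = 40
One optimal cutting: 6 + 3 → $28 + $12 = $40.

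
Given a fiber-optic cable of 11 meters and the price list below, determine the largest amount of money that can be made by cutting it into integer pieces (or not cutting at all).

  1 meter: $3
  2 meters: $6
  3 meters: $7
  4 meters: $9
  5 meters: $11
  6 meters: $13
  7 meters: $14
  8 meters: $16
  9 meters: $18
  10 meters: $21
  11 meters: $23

Build best[k] bottom-up: best[k] = max over allowed piece i of (p[i] + best[k−i]).
best[1] = 3
best[2] = 6  (first piece 1, then best[1]=3)
best[3] = 9  (first piece 1, then best[2]=6)
best[4] = 12  (first piece 1, then best[3]=9)
best[5] = 15  (first piece 1, then best[4]=12)
best[6] = 18  (first piece 1, then best[5]=15)
best[7] = 21  (first piece 1, then best[6]=18)
best[8] = 24  (first piece 1, then best[7]=21)
best[9] = 27  (first piece 1, then best[8]=24)
best[10] = 30  (first piece 1, then best[9]=27)
best[11] = 33  (first piece 1, then best[10]=30)
One optimal cutting: 1 + 1 + 1 + 1 + 1 + 1 + 1 + 1 + 1 + 1 + 1 → $3 + $3 + $3 + $3 + $3 + $3 + $3 + $3 + $3 + $3 + $3 = $33.

33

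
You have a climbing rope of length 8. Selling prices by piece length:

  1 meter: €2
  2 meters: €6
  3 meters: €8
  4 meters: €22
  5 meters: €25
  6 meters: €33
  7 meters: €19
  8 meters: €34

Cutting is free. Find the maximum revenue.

44

Let R[k] be the best obtainable value from length k. For each k, try every first piece i and keep the best of price[i] + R[k−i].
R[1] = 2
R[2] = 6
R[3] = 8  (first piece 1, then R[2]=6)
R[4] = 22
R[5] = 25
R[6] = 33
R[7] = 35  (first piece 1, then R[6]=33)
R[8] = 44  (first piece 4, then R[4]=22)
One optimal cutting: 4 + 4 → €22 + €22 = €44.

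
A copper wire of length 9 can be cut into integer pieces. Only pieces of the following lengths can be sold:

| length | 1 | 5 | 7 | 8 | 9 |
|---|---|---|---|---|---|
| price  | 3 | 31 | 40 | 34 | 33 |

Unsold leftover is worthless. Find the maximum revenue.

Let best[k] be the best obtainable value from length k. For each k, try every first piece i and keep the best of price[i] + best[k−i].
best[1] = 3
best[2] = 6  (first piece 1, then best[1]=3)
best[3] = 9  (first piece 1, then best[2]=6)
best[4] = 12  (first piece 1, then best[3]=9)
best[5] = max(3+12, 31+0) = 31
best[6] = max(3+31, 31+3) = 34
best[7] = max(3+34, 31+6, 40+0) = 40
best[8] = max(3+40, 31+9, 40+3, 34+0) = 43
best[9] = max(3+43, 31+12, 40+6, 34+3, 33+0) = 46
One optimal cutting: 7 + 1 + 1 → €46.

46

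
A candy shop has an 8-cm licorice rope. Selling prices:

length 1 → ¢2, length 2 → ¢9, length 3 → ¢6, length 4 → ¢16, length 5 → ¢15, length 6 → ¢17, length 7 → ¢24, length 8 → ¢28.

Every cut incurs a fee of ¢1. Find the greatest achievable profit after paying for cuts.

Build net[k] bottom-up: net[k] = max over allowed piece i of (p[i] + net[k−i]) − 1 per cut.
net[1] = 2
net[2] = max(2+2-1, 9+0) = 9
net[3] = max(2+9-1, 9+2-1, 6+0) = 10
net[4] = max(2+10-1, 9+9-1, 6+2-1, 16+0) = 17
net[5] = max(2+17-1, 9+10-1, 6+9-1, 16+2-1, 15+0) = 18
net[6] = max(2+18-1, 9+17-1, 6+10-1, 16+9-1, 15+2-1, 17+0) = 25
net[7] = max(2+25-1, 9+18-1, 6+17-1, …, 17+2-1, 24+0) = 26
net[8] = max(2+26-1, 9+25-1, 6+18-1, …, 24+2-1, 28+0) = 33
One optimal plan: pieces 2 + 2 + 2 + 2 (3 cuts) → ¢36 − ¢3 = ¢33.

33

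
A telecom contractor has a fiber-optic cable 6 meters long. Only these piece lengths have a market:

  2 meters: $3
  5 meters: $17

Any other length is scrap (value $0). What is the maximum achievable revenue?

17

Consider every possible first cut. f[k] is the best of p[i]+f[k−i] over all sellable i≤k.
f[1] = 0
f[2] = 3
f[3] = 3
f[4] = 6  (first piece 2, then f[2]=3)
f[5] = max(3+3, 17+0) = 17
f[6] = max(3+6, 17+0) = 17
One optimal cutting: pieces 5 with 1 meter of scrap → $17.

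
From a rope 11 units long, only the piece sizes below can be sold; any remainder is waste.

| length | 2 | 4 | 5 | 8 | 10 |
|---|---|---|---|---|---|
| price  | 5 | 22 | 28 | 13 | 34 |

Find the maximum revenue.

56

Consider every possible first cut. f[k] is the best of p[i]+f[k−i] over all sellable i≤k.
f[1] = 0
f[2] = 5
f[3] = 5
f[4] = max(5+5, 22+0) = 22
f[5] = max(5+5, 22+0, 28+0) = 28
f[6] = max(5+22, 22+5, 28+0) = 28
f[7] = max(5+28, 22+5, 28+5) = 33
f[8] = max(5+28, 22+22, 28+5, 13+0) = 44
f[9] = max(5+33, 22+28, 28+22, 13+0) = 50
f[10] = max(5+44, 22+28, 28+28, 13+5, 34+0) = 56
f[11] = max(5+50, 22+33, 28+28, 13+5, 34+0) = 56
One optimal cutting: pieces 5 + 5 with 1 unit of scrap → $56.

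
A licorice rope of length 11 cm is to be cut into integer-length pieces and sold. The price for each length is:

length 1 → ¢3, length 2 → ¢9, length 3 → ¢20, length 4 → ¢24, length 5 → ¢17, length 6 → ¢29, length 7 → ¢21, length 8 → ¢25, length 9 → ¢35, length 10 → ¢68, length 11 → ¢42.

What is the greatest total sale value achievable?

71

Build R[k] bottom-up: R[k] = max over allowed piece i of (p[i] + R[k−i]).
R[1] = 3
R[2] = max(3+3, 9+0) = 9
R[3] = max(3+9, 9+3, 20+0) = 20
R[4] = max(3+20, 9+9, 20+3, 24+0) = 24
R[5] = max(3+24, 9+20, 20+9, 24+3, 17+0) = 29
R[6] = max(3+29, 9+24, 20+20, 24+9, 17+3, 29+0) = 40
R[7] = max(3+40, 9+29, 20+24, …, 29+3, 21+0) = 44
R[8] = max(3+44, 9+40, 20+29, …, 21+3, 25+0) = 49
R[9] = max(3+49, 9+44, 20+40, …, 25+3, 35+0) = 60
R[10] = max(3+60, 9+49, 20+44, …, 35+3, 68+0) = 68
R[11] = max(3+68, 9+60, 20+49, …, 68+3, 42+0) = 71
One optimal cutting: 10 + 1 → ¢68 + ¢3 = ¢71.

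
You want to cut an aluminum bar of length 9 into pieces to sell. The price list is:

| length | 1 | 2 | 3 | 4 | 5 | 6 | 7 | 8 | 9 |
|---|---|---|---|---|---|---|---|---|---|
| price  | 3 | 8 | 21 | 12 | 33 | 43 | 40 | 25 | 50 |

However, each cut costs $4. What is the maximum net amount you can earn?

Build net[k] bottom-up: net[k] = max over allowed piece i of (p[i] + net[k−i]) − 4 per cut.
net[1] = 3
net[2] = max(3+3-4, 8+0) = 8
net[3] = max(3+8-4, 8+3-4, 21+0) = 21
net[4] = max(3+21-4, 8+8-4, 21+3-4, 12+0) = 20
net[5] = max(3+20-4, 8+21-4, 21+8-4, 12+3-4, 33+0) = 33
net[6] = max(3+33-4, 8+20-4, 21+21-4, 12+8-4, 33+3-4, 43+0) = 43
net[7] = max(3+43-4, 8+33-4, 21+20-4, …, 43+3-4, 40+0) = 42
net[8] = max(3+42-4, 8+43-4, 21+33-4, …, 40+3-4, 25+0) = 50
net[9] = max(3+50-4, 8+42-4, 21+43-4, …, 25+3-4, 50+0) = 60
One optimal plan: pieces 6 + 3 (1 cut) → $64 − $4 = $60.

60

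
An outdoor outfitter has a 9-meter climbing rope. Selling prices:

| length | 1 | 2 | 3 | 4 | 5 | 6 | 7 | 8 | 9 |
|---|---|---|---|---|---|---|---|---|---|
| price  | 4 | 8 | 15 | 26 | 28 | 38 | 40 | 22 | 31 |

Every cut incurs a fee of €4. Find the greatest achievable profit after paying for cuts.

Let v[k] be the best obtainable value from length k. For each k, try every first piece i and keep the best of price[i] + v[k−i] minus the 4 cut fee when i<k.
v[1] = 4
v[2] = max(4+4-4, 8+0) = 8
v[3] = max(4+8-4, 8+4-4, 15+0) = 15
v[4] = max(4+15-4, 8+8-4, 15+4-4, 26+0) = 26
v[5] = max(4+26-4, 8+15-4, 15+8-4, 26+4-4, 28+0) = 28
v[6] = max(4+28-4, 8+26-4, 15+15-4, 26+8-4, 28+4-4, 38+0) = 38
v[7] = max(4+38-4, 8+28-4, 15+26-4, …, 38+4-4, 40+0) = 40
v[8] = max(4+40-4, 8+38-4, 15+28-4, …, 40+4-4, 22+0) = 48
v[9] = max(4+48-4, 8+40-4, 15+38-4, …, 22+4-4, 31+0) = 50
One optimal plan: pieces 5 + 4 (1 cut) → €54 − €4 = €50.

50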